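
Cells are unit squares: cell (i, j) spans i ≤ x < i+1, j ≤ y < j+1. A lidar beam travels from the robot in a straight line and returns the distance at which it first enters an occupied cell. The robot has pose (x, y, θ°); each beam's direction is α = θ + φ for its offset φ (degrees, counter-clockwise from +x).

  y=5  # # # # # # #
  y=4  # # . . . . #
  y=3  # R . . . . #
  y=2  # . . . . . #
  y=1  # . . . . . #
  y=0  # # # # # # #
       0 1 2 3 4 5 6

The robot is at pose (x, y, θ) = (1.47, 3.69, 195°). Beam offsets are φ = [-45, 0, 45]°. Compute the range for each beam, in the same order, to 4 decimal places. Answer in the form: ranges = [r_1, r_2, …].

beam 1: φ=-45°, α=150°
  direction (-0.8660, 0.5000); cell (1,3); t to first gridline: x 0.5427, y 0.6200 (then +1.1547 / +2.0000)
    (0,3) via x @ 0.5427  # hit
  → r_1 = 0.5427
beam 2: φ=0°, α=195°
  direction (-0.9659, -0.2588); cell (1,3); t to first gridline: x 0.4866, y 2.6660 (then +1.0353 / +3.8637)
    (0,3) via x @ 0.4866  # hit
  → r_2 = 0.4866
beam 3: φ=45°, α=240°
  direction (-0.5000, -0.8660); cell (1,3); t to first gridline: x 0.9400, y 0.7967 (then +2.0000 / +1.1547)
    (1,2) via y @ 0.7967
    (0,2) via x @ 0.9400  # hit
  → r_3 = 0.9400

ranges = [0.5427, 0.4866, 0.9400]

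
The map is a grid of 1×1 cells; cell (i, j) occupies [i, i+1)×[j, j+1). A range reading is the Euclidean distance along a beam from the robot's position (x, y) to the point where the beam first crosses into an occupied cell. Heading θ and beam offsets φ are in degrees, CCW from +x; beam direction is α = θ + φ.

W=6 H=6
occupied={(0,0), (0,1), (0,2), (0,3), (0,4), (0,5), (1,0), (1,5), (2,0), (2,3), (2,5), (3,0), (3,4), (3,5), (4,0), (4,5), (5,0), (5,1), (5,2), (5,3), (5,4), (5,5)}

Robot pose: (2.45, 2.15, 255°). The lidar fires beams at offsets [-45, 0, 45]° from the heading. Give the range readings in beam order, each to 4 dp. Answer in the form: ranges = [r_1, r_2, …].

ranges = [1.6743, 1.1906, 1.3279]

beam 1: φ=-45°, α=210°
  dir = (cos 210°, sin 210°) = (-0.8660, -0.5000); from cell (2,2)
  next x-line at t=0.5196, next y-line at t=0.3000; Δt_x=1.1547, Δt_y=2.0000
    y: enter (2,1) at t=0.3000
    x: enter (1,1) at t=0.5196
    x: enter (0,1) at t=1.6743 ← occupied
  → r_1 = 1.6743
beam 2: φ=0°, α=255°
  dir = (cos 255°, sin 255°) = (-0.2588, -0.9659); from cell (2,2)
  next x-line at t=1.7387, next y-line at t=0.1553; Δt_x=3.8637, Δt_y=1.0353
    y: enter (2,1) at t=0.1553
    y: enter (2,0) at t=1.1906 ← occupied
  → r_2 = 1.1906
beam 3: φ=45°, α=300°
  dir = (cos 300°, sin 300°) = (0.5000, -0.8660); from cell (2,2)
  next x-line at t=1.1000, next y-line at t=0.1732; Δt_x=2.0000, Δt_y=1.1547
    y: enter (2,1) at t=0.1732
    x: enter (3,1) at t=1.1000
    y: enter (3,0) at t=1.3279 ← occupied
  → r_3 = 1.3279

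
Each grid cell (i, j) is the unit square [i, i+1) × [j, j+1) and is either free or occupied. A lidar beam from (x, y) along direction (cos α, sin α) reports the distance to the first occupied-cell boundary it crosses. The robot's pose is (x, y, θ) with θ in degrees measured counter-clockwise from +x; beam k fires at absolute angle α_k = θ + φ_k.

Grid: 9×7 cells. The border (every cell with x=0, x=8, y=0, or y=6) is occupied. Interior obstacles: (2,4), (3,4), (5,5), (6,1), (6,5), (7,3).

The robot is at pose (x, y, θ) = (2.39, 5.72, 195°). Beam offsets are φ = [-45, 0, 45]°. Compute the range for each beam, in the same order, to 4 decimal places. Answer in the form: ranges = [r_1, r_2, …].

ranges = [0.5600, 1.4390, 2.7800]

beam 1: φ=-45°, α=150°
  dir = (cos 150°, sin 150°) = (-0.8660, 0.5000); from cell (2,5)
  next x-line at t=0.4503, next y-line at t=0.5600; Δt_x=1.1547, Δt_y=2.0000
    x: enter (1,5) at t=0.4503
    y: enter (1,6) at t=0.5600 ← occupied
  → r_1 = 0.5600
beam 2: φ=0°, α=195°
  dir = (cos 195°, sin 195°) = (-0.9659, -0.2588); from cell (2,5)
  next x-line at t=0.4038, next y-line at t=2.7819; Δt_x=1.0353, Δt_y=3.8637
    x: enter (1,5) at t=0.4038
    x: enter (0,5) at t=1.4390 ← occupied
  → r_2 = 1.4390
beam 3: φ=45°, α=240°
  dir = (cos 240°, sin 240°) = (-0.5000, -0.8660); from cell (2,5)
  next x-line at t=0.7800, next y-line at t=0.8314; Δt_x=2.0000, Δt_y=1.1547
    x: enter (1,5) at t=0.7800
    y: enter (1,4) at t=0.8314
    y: enter (1,3) at t=1.9861
    x: enter (0,3) at t=2.7800 ← occupied
  → r_3 = 2.7800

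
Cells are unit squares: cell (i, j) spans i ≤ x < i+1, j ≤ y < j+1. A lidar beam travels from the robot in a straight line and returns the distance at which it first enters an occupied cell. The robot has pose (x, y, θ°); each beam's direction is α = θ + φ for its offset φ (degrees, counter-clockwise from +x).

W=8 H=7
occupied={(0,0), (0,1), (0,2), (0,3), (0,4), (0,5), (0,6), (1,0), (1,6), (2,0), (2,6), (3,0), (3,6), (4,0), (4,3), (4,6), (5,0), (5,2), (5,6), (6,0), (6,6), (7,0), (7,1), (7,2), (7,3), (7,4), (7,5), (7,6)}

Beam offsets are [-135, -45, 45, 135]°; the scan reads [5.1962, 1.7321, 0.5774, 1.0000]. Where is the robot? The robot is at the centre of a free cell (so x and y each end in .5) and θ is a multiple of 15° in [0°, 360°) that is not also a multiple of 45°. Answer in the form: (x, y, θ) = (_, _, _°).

Candidates: 28 free-cell centres × 16 headings = 448 poses. Raycast each; keep the one whose scan matches to 4 dp.
  (3.5, 2.5, 105°): beam 1 = 3.0000 ≠ 5.1962 ✗
  (6.5, 2.5, 120°): beam 1 = 0.5176 ≠ 5.1962 ✗
  (3.5, 3.5, 120°): beam 1 = 0.5176 ≠ 5.1962 ✗
  …
  (2.5, 1.5, 195°): r_1=5.1962, r_2=1.7321, r_3=0.5774, r_4=1.0000 — all match ✓
Only this pose fits every beam.

(x, y, θ) = (2.5, 1.5, 195°)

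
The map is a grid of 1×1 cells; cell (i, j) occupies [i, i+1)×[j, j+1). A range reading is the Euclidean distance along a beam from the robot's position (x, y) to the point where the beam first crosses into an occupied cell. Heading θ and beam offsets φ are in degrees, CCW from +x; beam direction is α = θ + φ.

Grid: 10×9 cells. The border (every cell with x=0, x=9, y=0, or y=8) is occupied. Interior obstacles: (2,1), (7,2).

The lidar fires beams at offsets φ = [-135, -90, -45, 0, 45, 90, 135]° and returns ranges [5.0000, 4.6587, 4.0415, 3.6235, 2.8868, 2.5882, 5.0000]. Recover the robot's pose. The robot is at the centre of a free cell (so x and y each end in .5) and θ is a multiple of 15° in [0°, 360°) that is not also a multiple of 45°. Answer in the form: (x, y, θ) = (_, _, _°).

(x, y, θ) = (5.5, 5.5, 15°)

Enumerate (i+0.5, j+0.5, θ) over the 54 free cells and 16 admissible headings. For each, cast all 7 beams and compare to the given ranges.
  (3.5, 4.5, 285°): beam 1 = 2.8868 ≠ 5.0000 ✗
  (4.5, 1.5, 240°): beam 1 = 6.7293 ≠ 5.0000 ✗
  (3.5, 2.5, 195°): beam 1 = 6.3509 ≠ 5.0000 ✗
  (8.5, 7.5, 150°): beam 1 = 0.5176 ≠ 5.0000 ✗
  (2.5, 7.5, 60°): beam 1 = 6.7293 ≠ 5.0000 ✗
  …
  (5.5, 5.5, 15°): r_1=5.0000, r_2=4.6587, r_3=4.0415, r_4=3.6235, r_5=2.8868, r_6=2.5882, r_7=5.0000 — all match ✓
Only this pose fits every beam.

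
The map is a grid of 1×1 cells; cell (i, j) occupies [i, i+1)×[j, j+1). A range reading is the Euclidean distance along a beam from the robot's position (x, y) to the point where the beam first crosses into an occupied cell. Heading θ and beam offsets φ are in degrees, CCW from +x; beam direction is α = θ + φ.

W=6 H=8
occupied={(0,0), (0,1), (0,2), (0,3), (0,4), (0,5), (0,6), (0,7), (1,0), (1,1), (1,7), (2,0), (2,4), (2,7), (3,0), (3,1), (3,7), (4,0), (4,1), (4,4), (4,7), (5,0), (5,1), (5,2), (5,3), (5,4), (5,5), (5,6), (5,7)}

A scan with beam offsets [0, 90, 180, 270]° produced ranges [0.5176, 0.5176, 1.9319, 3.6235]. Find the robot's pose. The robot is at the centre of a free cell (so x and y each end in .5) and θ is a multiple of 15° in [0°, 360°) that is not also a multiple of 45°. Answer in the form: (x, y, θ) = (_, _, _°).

The pose lattice has 19·16 = 304 candidates. Test each by forward raycasting.
  (4.5, 3.5, 195°): beam 1 = 3.6235 ≠ 0.5176 ✗
  (2.5, 1.5, 330°): beam 1 = 0.5774 ≠ 0.5176 ✗
  (2.5, 6.5, 75°): beam 2 = 1.5529 ≠ 0.5176 ✗
  …
  (1.5, 6.5, 75°): r_1=0.5176, r_2=0.5176, r_3=1.9319, r_4=3.6235 — all match ✓
No second candidate reproduces the full scan.

(x, y, θ) = (1.5, 6.5, 75°)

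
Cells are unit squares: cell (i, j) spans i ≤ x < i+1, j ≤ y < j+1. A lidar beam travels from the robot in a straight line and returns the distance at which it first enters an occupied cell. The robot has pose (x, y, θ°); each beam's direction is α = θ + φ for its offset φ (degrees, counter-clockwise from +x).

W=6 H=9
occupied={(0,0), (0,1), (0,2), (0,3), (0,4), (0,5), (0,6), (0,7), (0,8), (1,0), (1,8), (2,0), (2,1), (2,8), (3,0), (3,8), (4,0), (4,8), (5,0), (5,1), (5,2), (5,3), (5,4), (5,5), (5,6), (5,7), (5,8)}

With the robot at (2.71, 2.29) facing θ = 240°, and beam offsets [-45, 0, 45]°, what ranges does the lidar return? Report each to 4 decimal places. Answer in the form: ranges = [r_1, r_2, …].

beam 1: φ=-45°, α=195°
  dir = (cos 195°, sin 195°) = (-0.9659, -0.2588); from cell (2,2)
  next x-line at t=0.7350, next y-line at t=1.1205; Δt_x=1.0353, Δt_y=3.8637
    x: enter (1,2) at t=0.7350
    y: enter (1,1) at t=1.1205
    x: enter (0,1) at t=1.7703 ← occupied
  → r_1 = 1.7703
beam 2: φ=0°, α=240°
  dir = (cos 240°, sin 240°) = (-0.5000, -0.8660); from cell (2,2)
  next x-line at t=1.4200, next y-line at t=0.3349; Δt_x=2.0000, Δt_y=1.1547
    y: enter (2,1) at t=0.3349 ← occupied
  → r_2 = 0.3349
beam 3: φ=45°, α=285°
  dir = (cos 285°, sin 285°) = (0.2588, -0.9659); from cell (2,2)
  next x-line at t=1.1205, next y-line at t=0.3002; Δt_x=3.8637, Δt_y=1.0353
    y: enter (2,1) at t=0.3002 ← occupied
  → r_3 = 0.3002

ranges = [1.7703, 0.3349, 0.3002]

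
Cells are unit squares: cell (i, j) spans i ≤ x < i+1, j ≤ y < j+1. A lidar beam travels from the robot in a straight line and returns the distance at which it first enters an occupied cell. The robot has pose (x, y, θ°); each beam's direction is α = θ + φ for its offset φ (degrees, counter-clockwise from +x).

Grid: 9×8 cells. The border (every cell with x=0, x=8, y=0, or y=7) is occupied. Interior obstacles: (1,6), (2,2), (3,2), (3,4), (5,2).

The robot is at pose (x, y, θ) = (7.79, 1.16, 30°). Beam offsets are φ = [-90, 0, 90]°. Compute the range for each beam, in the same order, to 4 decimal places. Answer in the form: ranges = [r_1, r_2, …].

ranges = [0.1848, 0.2425, 6.7435]

beam 1: φ=-90°, α=300°
  d=(0.5000,-0.8660)  start (7,1)  tX=0.4200 tY=0.1848  stride 1/|dx|=2.0000 1/|dy|=1.1547
    cross y-line → (7,0), t=0.1848 (wall)
  → r_1 = 0.1848
beam 2: φ=0°, α=30°
  d=(0.8660,0.5000)  start (7,1)  tX=0.2425 tY=1.6800  stride 1/|dx|=1.1547 1/|dy|=2.0000
    cross x-line → (8,1), t=0.2425 (wall)
  → r_2 = 0.2425
beam 3: φ=90°, α=120°
  d=(-0.5000,0.8660)  start (7,1)  tX=1.5800 tY=0.9699  stride 1/|dx|=2.0000 1/|dy|=1.1547
    cross y-line → (7,2), t=0.9699
    cross x-line → (6,2), t=1.5800
    cross y-line → (6,3), t=2.1246
    cross y-line → (6,4), t=3.2793
    cross x-line → (5,4), t=3.5800
    cross y-line → (5,5), t=4.4341
    cross x-line → (4,5), t=5.5800
    cross y-line → (4,6), t=5.5888
    cross y-line → (4,7), t=6.7435 (wall)
  → r_3 = 6.7435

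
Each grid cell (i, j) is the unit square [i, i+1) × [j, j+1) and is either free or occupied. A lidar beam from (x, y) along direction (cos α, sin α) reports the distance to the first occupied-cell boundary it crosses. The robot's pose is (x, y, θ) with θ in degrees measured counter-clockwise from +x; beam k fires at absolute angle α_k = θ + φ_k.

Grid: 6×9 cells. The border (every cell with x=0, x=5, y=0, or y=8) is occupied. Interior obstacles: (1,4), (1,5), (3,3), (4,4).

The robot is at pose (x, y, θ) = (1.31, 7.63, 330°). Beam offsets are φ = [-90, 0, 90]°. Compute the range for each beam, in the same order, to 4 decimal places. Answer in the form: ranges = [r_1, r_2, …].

beam 1: φ=-90°, α=240°
  cosα=-0.5000 sinα=-0.8660 | (1,7) | tMaxX 0.6200 tMaxY 0.7275 | tΔX 2.0000 tΔY 1.1547
    t=0.6200 [x] (0,7) — stop
  → r_1 = 0.6200
beam 2: φ=0°, α=330°
  cosα=0.8660 sinα=-0.5000 | (1,7) | tMaxX 0.7967 tMaxY 1.2600 | tΔX 1.1547 tΔY 2.0000
    t=0.7967 [x] (2,7)
    t=1.2600 [y] (2,6)
    t=1.9514 [x] (3,6)
    t=3.1061 [x] (4,6)
    t=3.2600 [y] (4,5)
    t=4.2608 [x] (5,5) — stop
  → r_2 = 4.2608
beam 3: φ=90°, α=60°
  cosα=0.5000 sinα=0.8660 | (1,7) | tMaxX 1.3800 tMaxY 0.4272 | tΔX 2.0000 tΔY 1.1547
    t=0.4272 [y] (1,8) — stop
  → r_3 = 0.4272

ranges = [0.6200, 4.2608, 0.4272]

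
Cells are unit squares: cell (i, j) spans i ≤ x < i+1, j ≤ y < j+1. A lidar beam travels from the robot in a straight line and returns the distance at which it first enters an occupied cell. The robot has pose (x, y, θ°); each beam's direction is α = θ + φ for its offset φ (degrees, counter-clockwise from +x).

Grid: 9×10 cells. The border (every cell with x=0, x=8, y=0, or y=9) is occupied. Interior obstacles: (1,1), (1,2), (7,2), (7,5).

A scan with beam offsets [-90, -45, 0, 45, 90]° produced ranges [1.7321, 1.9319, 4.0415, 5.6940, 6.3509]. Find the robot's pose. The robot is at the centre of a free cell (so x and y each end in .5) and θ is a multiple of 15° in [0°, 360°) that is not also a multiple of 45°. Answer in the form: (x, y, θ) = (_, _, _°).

Enumerate (i+0.5, j+0.5, θ) over the 52 free cells and 16 admissible headings. For each, cast all 5 beams and compare to the given ranges.
  (3.5, 7.5, 330°): beam 1 = 5.0000 ≠ 1.7321 ✗
  (1.5, 4.5, 15°): beam 1 = 1.5529 ≠ 1.7321 ✗
  (6.5, 2.5, 300°): beam 1 = 3.0000 ≠ 1.7321 ✗
  (6.5, 2.5, 210°): beam 1 = 7.5056 ≠ 1.7321 ✗
  …
  (2.5, 4.5, 300°): r_1=1.7321, r_2=1.9319, r_3=4.0415, r_4=5.6940, r_5=6.3509 — all match ✓
Unique over the lattice → pose = (2.5, 4.5, 300°).

(x, y, θ) = (2.5, 4.5, 300°)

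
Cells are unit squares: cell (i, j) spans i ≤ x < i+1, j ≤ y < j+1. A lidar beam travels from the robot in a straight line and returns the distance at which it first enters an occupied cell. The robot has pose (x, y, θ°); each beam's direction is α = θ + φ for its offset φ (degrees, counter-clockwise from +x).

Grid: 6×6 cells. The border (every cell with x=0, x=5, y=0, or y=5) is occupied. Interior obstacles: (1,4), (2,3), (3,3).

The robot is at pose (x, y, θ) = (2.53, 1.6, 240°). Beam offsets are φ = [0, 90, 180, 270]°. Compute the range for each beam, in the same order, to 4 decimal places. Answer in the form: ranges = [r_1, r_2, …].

beam 1: φ=0°, α=240°
  dir = (cos 240°, sin 240°) = (-0.5000, -0.8660); from cell (2,1)
  next x-line at t=1.0600, next y-line at t=0.6928; Δt_x=2.0000, Δt_y=1.1547
    y: enter (2,0) at t=0.6928 ← occupied
  → r_1 = 0.6928
beam 2: φ=90°, α=330°
  dir = (cos 330°, sin 330°) = (0.8660, -0.5000); from cell (2,1)
  next x-line at t=0.5427, next y-line at t=1.2000; Δt_x=1.1547, Δt_y=2.0000
    x: enter (3,1) at t=0.5427
    y: enter (3,0) at t=1.2000 ← occupied
  → r_2 = 1.2000
beam 3: φ=180°, α=60°
  dir = (cos 60°, sin 60°) = (0.5000, 0.8660); from cell (2,1)
  next x-line at t=0.9400, next y-line at t=0.4619; Δt_x=2.0000, Δt_y=1.1547
    y: enter (2,2) at t=0.4619
    x: enter (3,2) at t=0.9400
    y: enter (3,3) at t=1.6166 ← occupied
  → r_3 = 1.6166
beam 4: φ=270°, α=150°
  dir = (cos 150°, sin 150°) = (-0.8660, 0.5000); from cell (2,1)
  next x-line at t=0.6120, next y-line at t=0.8000; Δt_x=1.1547, Δt_y=2.0000
    x: enter (1,1) at t=0.6120
    y: enter (1,2) at t=0.8000
    x: enter (0,2) at t=1.7667 ← occupied
  → r_4 = 1.7667

ranges = [0.6928, 1.2000, 1.6166, 1.7667]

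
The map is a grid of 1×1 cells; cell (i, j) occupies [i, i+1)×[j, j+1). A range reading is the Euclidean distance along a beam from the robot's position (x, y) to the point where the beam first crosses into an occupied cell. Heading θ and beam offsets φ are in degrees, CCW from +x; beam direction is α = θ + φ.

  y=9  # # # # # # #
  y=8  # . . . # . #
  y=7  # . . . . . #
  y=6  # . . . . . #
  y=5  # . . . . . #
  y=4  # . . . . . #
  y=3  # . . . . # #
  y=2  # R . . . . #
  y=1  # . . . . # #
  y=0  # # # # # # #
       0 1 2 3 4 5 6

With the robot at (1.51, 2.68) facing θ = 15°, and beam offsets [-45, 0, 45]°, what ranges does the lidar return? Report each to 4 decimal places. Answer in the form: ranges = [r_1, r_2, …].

beam 1: φ=-45°, α=330°
  d=(0.8660,-0.5000)  start (1,2)  tX=0.5658 tY=1.3600  stride 1/|dx|=1.1547 1/|dy|=2.0000
    cross x-line → (2,2), t=0.5658
    cross y-line → (2,1), t=1.3600
    cross x-line → (3,1), t=1.7205
    cross x-line → (4,1), t=2.8752
    cross y-line → (4,0), t=3.3600 (wall)
  → r_1 = 3.3600
beam 2: φ=0°, α=15°
  d=(0.9659,0.2588)  start (1,2)  tX=0.5073 tY=1.2364  stride 1/|dx|=1.0353 1/|dy|=3.8637
    cross x-line → (2,2), t=0.5073
    cross y-line → (2,3), t=1.2364
    cross x-line → (3,3), t=1.5426
    cross x-line → (4,3), t=2.5778
    cross x-line → (5,3), t=3.6131 (wall)
  → r_2 = 3.6131
beam 3: φ=45°, α=60°
  d=(0.5000,0.8660)  start (1,2)  tX=0.9800 tY=0.3695  stride 1/|dx|=2.0000 1/|dy|=1.1547
    cross y-line → (1,3), t=0.3695
    cross x-line → (2,3), t=0.9800
    cross y-line → (2,4), t=1.5242
    cross y-line → (2,5), t=2.6789
    cross x-line → (3,5), t=2.9800
    cross y-line → (3,6), t=3.8336
    cross x-line → (4,6), t=4.9800
    cross y-line → (4,7), t=4.9883
    cross y-line → (4,8), t=6.1430 (wall)
  → r_3 = 6.1430

ranges = [3.3600, 3.6131, 6.1430]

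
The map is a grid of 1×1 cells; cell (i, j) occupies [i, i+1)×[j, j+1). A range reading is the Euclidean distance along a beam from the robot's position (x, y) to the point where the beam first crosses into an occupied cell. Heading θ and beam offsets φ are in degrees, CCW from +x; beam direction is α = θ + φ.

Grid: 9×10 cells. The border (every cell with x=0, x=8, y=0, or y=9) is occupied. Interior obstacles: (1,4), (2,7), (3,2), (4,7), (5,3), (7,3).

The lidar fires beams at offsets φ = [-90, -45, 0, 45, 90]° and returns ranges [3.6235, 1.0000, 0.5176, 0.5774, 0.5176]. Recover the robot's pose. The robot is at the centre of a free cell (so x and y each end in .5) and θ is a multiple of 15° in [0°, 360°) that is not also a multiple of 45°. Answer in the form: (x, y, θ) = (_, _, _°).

Candidates: 50 free-cell centres × 16 headings = 800 poses. Raycast each; keep the one whose scan matches to 4 dp.
  (3.5, 3.5, 60°): beam 1 = 5.0000 ≠ 3.6235 ✗
  (5.5, 7.5, 120°): beam 1 = 2.8868 ≠ 3.6235 ✗
  (1.5, 3.5, 60°): beam 1 = 1.7321 ≠ 3.6235 ✗
  …
  (7.5, 1.5, 255°): r_1=3.6235, r_2=1.0000, r_3=0.5176, r_4=0.5774, r_5=0.5176 — all match ✓
No second candidate reproduces the full scan.

(x, y, θ) = (7.5, 1.5, 255°)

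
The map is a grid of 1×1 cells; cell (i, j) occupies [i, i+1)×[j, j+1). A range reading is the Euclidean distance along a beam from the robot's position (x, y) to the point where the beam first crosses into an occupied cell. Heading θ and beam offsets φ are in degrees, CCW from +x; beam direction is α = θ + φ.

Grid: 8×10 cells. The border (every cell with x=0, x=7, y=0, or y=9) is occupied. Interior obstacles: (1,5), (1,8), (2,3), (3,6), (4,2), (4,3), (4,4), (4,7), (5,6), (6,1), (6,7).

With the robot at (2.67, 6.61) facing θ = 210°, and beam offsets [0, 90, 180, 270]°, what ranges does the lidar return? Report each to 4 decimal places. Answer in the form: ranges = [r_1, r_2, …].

beam 1: φ=0°, α=210°
  dir = (cos 210°, sin 210°) = (-0.8660, -0.5000); from cell (2,6)
  next x-line at t=0.7736, next y-line at t=1.2200; Δt_x=1.1547, Δt_y=2.0000
    x: enter (1,6) at t=0.7736
    y: enter (1,5) at t=1.2200 ← occupied
  → r_1 = 1.2200
beam 2: φ=90°, α=300°
  dir = (cos 300°, sin 300°) = (0.5000, -0.8660); from cell (2,6)
  next x-line at t=0.6600, next y-line at t=0.7044; Δt_x=2.0000, Δt_y=1.1547
    x: enter (3,6) at t=0.6600 ← occupied
  → r_2 = 0.6600
beam 3: φ=180°, α=30°
  dir = (cos 30°, sin 30°) = (0.8660, 0.5000); from cell (2,6)
  next x-line at t=0.3811, next y-line at t=0.7800; Δt_x=1.1547, Δt_y=2.0000
    x: enter (3,6) at t=0.3811 ← occupied
  → r_3 = 0.3811
beam 4: φ=270°, α=120°
  dir = (cos 120°, sin 120°) = (-0.5000, 0.8660); from cell (2,6)
  next x-line at t=1.3400, next y-line at t=0.4503; Δt_x=2.0000, Δt_y=1.1547
    y: enter (2,7) at t=0.4503
    x: enter (1,7) at t=1.3400
    y: enter (1,8) at t=1.6050 ← occupied
  → r_4 = 1.6050

ranges = [1.2200, 0.6600, 0.3811, 1.6050]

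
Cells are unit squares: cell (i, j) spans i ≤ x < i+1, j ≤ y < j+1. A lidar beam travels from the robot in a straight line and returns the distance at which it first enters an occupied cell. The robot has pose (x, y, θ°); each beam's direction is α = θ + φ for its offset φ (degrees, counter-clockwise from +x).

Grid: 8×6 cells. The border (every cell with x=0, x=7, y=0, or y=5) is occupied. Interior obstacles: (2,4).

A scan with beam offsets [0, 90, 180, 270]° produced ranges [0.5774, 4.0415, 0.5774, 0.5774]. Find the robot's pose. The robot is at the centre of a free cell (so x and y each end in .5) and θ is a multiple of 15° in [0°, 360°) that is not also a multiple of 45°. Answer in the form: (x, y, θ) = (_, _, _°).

(x, y, θ) = (1.5, 4.5, 210°)

The pose lattice has 23·16 = 368 candidates. Test each by forward raycasting.
  (1.5, 4.5, 240°): beam 1 = 1.0000 ≠ 0.5774 ✗
  (2.5, 3.5, 210°): beam 1 = 1.7321 ≠ 0.5774 ✗
  (4.5, 4.5, 285°): beam 1 = 3.6235 ≠ 0.5774 ✗
  (6.5, 2.5, 300°): beam 1 = 1.0000 ≠ 0.5774 ✗
  …
  (1.5, 4.5, 210°): r_1=0.5774, r_2=4.0415, r_3=0.5774, r_4=0.5774 — all match ✓
No second candidate reproduces the full scan.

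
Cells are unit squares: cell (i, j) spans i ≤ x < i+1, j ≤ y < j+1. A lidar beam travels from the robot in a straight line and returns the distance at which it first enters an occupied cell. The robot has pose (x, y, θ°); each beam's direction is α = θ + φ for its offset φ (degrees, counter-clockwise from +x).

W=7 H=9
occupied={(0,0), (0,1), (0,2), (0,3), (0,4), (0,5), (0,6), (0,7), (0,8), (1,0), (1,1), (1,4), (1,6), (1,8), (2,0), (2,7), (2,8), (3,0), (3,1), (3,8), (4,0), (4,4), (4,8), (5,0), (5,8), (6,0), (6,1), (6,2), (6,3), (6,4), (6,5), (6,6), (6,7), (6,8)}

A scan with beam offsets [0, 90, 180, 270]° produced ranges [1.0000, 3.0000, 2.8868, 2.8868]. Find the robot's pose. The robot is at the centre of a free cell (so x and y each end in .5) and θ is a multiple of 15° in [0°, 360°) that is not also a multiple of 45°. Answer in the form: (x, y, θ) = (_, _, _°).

Candidates: 29 free-cell centres × 16 headings = 464 poses. Raycast each; keep the one whose scan matches to 4 dp.
  (4.5, 3.5, 120°): beam 1 = 0.5774 ≠ 1.0000 ✗
  (5.5, 7.5, 300°): beam 2 = 0.5774 ≠ 3.0000 ✗
  (2.5, 6.5, 105°): beam 1 = 0.5176 ≠ 1.0000 ✗
  …
  (3.5, 3.5, 30°): r_1=1.0000, r_2=3.0000, r_3=2.8868, r_4=2.8868 — all match ✓
No second candidate reproduces the full scan.

(x, y, θ) = (3.5, 3.5, 30°)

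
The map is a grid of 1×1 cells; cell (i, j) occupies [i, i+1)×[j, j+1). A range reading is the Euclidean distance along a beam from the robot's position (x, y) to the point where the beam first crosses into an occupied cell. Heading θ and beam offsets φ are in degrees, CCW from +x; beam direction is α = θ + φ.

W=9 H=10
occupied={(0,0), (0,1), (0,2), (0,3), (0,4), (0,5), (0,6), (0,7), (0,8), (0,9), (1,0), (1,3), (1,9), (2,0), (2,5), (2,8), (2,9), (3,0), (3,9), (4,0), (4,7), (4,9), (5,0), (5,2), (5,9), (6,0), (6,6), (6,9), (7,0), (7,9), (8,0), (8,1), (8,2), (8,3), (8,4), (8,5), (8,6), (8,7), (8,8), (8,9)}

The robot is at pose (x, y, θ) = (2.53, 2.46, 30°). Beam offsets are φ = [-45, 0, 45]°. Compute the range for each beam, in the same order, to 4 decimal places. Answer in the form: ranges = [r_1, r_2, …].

beam 1: φ=-45°, α=345°
  d=(0.9659,-0.2588)  start (2,2)  tX=0.4866 tY=1.7773  stride 1/|dx|=1.0353 1/|dy|=3.8637
    cross x-line → (3,2), t=0.4866
    cross x-line → (4,2), t=1.5219
    cross y-line → (4,1), t=1.7773
    cross x-line → (5,1), t=2.5571
    cross x-line → (6,1), t=3.5924
    cross x-line → (7,1), t=4.6277
    cross y-line → (7,0), t=5.6410 (wall)
  → r_1 = 5.6410
beam 2: φ=0°, α=30°
  d=(0.8660,0.5000)  start (2,2)  tX=0.5427 tY=1.0800  stride 1/|dx|=1.1547 1/|dy|=2.0000
    cross x-line → (3,2), t=0.5427
    cross y-line → (3,3), t=1.0800
    cross x-line → (4,3), t=1.6974
    cross x-line → (5,3), t=2.8521
    cross y-line → (5,4), t=3.0800
    cross x-line → (6,4), t=4.0068
    cross y-line → (6,5), t=5.0800
    cross x-line → (7,5), t=5.1615
    cross x-line → (8,5), t=6.3162 (wall)
  → r_2 = 6.3162
beam 3: φ=45°, α=75°
  d=(0.2588,0.9659)  start (2,2)  tX=1.8159 tY=0.5590  stride 1/|dx|=3.8637 1/|dy|=1.0353
    cross y-line → (2,3), t=0.5590
    cross y-line → (2,4), t=1.5943
    cross x-line → (3,4), t=1.8159
    cross y-line → (3,5), t=2.6296
    cross y-line → (3,6), t=3.6649
    cross y-line → (3,7), t=4.7002
    cross x-line → (4,7), t=5.6796 (wall)
  → r_3 = 5.6796

ranges = [5.6410, 6.3162, 5.6796]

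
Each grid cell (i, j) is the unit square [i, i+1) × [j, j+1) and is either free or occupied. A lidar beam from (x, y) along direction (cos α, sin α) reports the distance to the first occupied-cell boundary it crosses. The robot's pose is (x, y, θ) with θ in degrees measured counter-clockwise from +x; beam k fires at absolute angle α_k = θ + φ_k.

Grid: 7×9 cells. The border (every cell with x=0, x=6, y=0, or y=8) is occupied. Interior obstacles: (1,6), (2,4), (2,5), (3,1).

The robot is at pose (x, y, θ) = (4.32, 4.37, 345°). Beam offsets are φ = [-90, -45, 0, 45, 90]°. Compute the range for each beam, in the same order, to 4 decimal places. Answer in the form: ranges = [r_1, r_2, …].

ranges = [2.4536, 3.3600, 1.7393, 1.9399, 3.7581]

beam 1: φ=-90°, α=255°
  direction (-0.2588, -0.9659); cell (4,4); t to first gridline: x 1.2364, y 0.3831 (then +3.8637 / +1.0353)
    (4,3) via y @ 0.3831
    (3,3) via x @ 1.2364
    (3,2) via y @ 1.4183
    (3,1) via y @ 2.4536  # hit
  → r_1 = 2.4536
beam 2: φ=-45°, α=300°
  direction (0.5000, -0.8660); cell (4,4); t to first gridline: x 1.3600, y 0.4272 (then +2.0000 / +1.1547)
    (4,3) via y @ 0.4272
    (5,3) via x @ 1.3600
    (5,2) via y @ 1.5819
    (5,1) via y @ 2.7366
    (6,1) via x @ 3.3600  # hit
  → r_2 = 3.3600
beam 3: φ=0°, α=345°
  direction (0.9659, -0.2588); cell (4,4); t to first gridline: x 0.7040, y 1.4296 (then +1.0353 / +3.8637)
    (5,4) via x @ 0.7040
    (5,3) via y @ 1.4296
    (6,3) via x @ 1.7393  # hit
  → r_3 = 1.7393
beam 4: φ=45°, α=30°
  direction (0.8660, 0.5000); cell (4,4); t to first gridline: x 0.7852, y 1.2600 (then +1.1547 / +2.0000)
    (5,4) via x @ 0.7852
    (5,5) via y @ 1.2600
    (6,5) via x @ 1.9399  # hit
  → r_4 = 1.9399
beam 5: φ=90°, α=75°
  direction (0.2588, 0.9659); cell (4,4); t to first gridline: x 2.6273, y 0.6522 (then +3.8637 / +1.0353)
    (4,5) via y @ 0.6522
    (4,6) via y @ 1.6875
    (5,6) via x @ 2.6273
    (5,7) via y @ 2.7228
    (5,8) via y @ 3.7581  # hit
  → r_5 = 3.7581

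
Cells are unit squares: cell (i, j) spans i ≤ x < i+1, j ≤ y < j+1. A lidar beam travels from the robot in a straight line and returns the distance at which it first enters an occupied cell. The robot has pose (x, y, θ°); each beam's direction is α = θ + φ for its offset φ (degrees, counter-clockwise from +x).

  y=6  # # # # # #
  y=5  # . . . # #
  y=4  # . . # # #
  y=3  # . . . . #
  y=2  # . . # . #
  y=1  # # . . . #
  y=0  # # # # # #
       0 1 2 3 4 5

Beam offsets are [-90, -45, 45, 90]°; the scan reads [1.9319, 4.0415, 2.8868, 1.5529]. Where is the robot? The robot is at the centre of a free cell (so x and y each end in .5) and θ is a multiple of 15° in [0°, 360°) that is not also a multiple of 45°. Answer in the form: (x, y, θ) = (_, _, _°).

Candidates: 15 free-cell centres × 16 headings = 240 poses. Raycast each; keep the one whose scan matches to 4 dp.
  (1.5, 2.5, 120°): beam 1 = 3.0000 ≠ 1.9319 ✗
  (2.5, 5.5, 255°): beam 1 = 1.5529 ≠ 1.9319 ✗
  (1.5, 2.5, 105°): beam 1 = 1.5529 ≠ 1.9319 ✗
  …
  (1.5, 4.5, 345°): r_1=1.9319, r_2=4.0415, r_3=2.8868, r_4=1.5529 — all match ✓
Unique over the lattice → pose = (1.5, 4.5, 345°).

(x, y, θ) = (1.5, 4.5, 345°)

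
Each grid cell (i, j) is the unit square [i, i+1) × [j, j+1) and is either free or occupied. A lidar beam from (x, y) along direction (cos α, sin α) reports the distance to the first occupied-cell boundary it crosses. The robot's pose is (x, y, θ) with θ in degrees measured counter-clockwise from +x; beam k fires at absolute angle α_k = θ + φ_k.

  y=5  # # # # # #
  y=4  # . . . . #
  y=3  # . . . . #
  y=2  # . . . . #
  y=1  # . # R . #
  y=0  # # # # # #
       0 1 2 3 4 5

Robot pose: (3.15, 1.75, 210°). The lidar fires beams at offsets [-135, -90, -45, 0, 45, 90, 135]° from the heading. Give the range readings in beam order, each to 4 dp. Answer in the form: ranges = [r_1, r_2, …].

ranges = [3.3646, 3.7528, 0.1553, 0.1732, 0.5796, 0.8660, 1.9153]

beam 1: φ=-135°, α=75°
  direction (0.2588, 0.9659); cell (3,1); t to first gridline: x 3.2841, y 0.2588 (then +3.8637 / +1.0353)
    (3,2) via y @ 0.2588
    (3,3) via y @ 1.2941
    (3,4) via y @ 2.3294
    (4,4) via x @ 3.2841
    (4,5) via y @ 3.3646  # hit
  → r_1 = 3.3646
beam 2: φ=-90°, α=120°
  direction (-0.5000, 0.8660); cell (3,1); t to first gridline: x 0.3000, y 0.2887 (then +2.0000 / +1.1547)
    (3,2) via y @ 0.2887
    (2,2) via x @ 0.3000
    (2,3) via y @ 1.4434
    (1,3) via x @ 2.3000
    (1,4) via y @ 2.5981
    (1,5) via y @ 3.7528  # hit
  → r_2 = 3.7528
beam 3: φ=-45°, α=165°
  direction (-0.9659, 0.2588); cell (3,1); t to first gridline: x 0.1553, y 0.9659 (then +1.0353 / +3.8637)
    (2,1) via x @ 0.1553  # hit
  → r_3 = 0.1553
beam 4: φ=0°, α=210°
  direction (-0.8660, -0.5000); cell (3,1); t to first gridline: x 0.1732, y 1.5000 (then +1.1547 / +2.0000)
    (2,1) via x @ 0.1732  # hit
  → r_4 = 0.1732
beam 5: φ=45°, α=255°
  direction (-0.2588, -0.9659); cell (3,1); t to first gridline: x 0.5796, y 0.7765 (then +3.8637 / +1.0353)
    (2,1) via x @ 0.5796  # hit
  → r_5 = 0.5796
beam 6: φ=90°, α=300°
  direction (0.5000, -0.8660); cell (3,1); t to first gridline: x 1.7000, y 0.8660 (then +2.0000 / +1.1547)
    (3,0) via y @ 0.8660  # hit
  → r_6 = 0.8660
beam 7: φ=135°, α=345°
  direction (0.9659, -0.2588); cell (3,1); t to first gridline: x 0.8800, y 2.8978 (then +1.0353 / +3.8637)
    (4,1) via x @ 0.8800
    (5,1) via x @ 1.9153  # hit
  → r_7 = 1.9153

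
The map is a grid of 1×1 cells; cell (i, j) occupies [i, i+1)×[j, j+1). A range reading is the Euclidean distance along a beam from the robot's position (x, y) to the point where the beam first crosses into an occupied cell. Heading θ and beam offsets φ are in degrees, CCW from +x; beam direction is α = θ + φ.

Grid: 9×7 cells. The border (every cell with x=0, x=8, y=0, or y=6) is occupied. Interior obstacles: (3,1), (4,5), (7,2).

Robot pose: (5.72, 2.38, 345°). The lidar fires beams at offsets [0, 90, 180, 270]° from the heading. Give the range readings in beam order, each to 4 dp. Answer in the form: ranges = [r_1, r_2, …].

beam 1: φ=0°, α=345°
  direction (0.9659, -0.2588); cell (5,2); t to first gridline: x 0.2899, y 1.4682 (then +1.0353 / +3.8637)
    (6,2) via x @ 0.2899
    (7,2) via x @ 1.3252  # hit
  → r_1 = 1.3252
beam 2: φ=90°, α=75°
  direction (0.2588, 0.9659); cell (5,2); t to first gridline: x 1.0818, y 0.6419 (then +3.8637 / +1.0353)
    (5,3) via y @ 0.6419
    (6,3) via x @ 1.0818
    (6,4) via y @ 1.6771
    (6,5) via y @ 2.7124
    (6,6) via y @ 3.7477  # hit
  → r_2 = 3.7477
beam 3: φ=180°, α=165°
  direction (-0.9659, 0.2588); cell (5,2); t to first gridline: x 0.7454, y 2.3955 (then +1.0353 / +3.8637)
    (4,2) via x @ 0.7454
    (3,2) via x @ 1.7807
    (3,3) via y @ 2.3955
    (2,3) via x @ 2.8160
    (1,3) via x @ 3.8512
    (0,3) via x @ 4.8865  # hit
  → r_3 = 4.8865
beam 4: φ=270°, α=255°
  direction (-0.2588, -0.9659); cell (5,2); t to first gridline: x 2.7819, y 0.3934 (then +3.8637 / +1.0353)
    (5,1) via y @ 0.3934
    (5,0) via y @ 1.4287  # hit
  → r_4 = 1.4287

ranges = [1.3252, 3.7477, 4.8865, 1.4287]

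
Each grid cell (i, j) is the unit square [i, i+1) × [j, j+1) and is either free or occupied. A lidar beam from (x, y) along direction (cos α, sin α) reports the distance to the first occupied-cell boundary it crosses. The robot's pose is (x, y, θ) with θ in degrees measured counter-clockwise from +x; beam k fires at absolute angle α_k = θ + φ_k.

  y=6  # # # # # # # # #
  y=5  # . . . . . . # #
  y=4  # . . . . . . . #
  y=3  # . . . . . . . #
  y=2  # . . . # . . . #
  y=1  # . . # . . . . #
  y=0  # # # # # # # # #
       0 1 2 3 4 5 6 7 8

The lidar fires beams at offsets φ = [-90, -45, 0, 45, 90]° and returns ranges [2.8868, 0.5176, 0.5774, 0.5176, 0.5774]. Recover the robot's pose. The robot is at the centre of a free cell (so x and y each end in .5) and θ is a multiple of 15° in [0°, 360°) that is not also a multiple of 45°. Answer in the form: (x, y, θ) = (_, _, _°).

Candidates: 32 free-cell centres × 16 headings = 512 poses. Raycast each; keep the one whose scan matches to 4 dp.
  (3.5, 5.5, 300°): beam 2 = 4.6587 ≠ 0.5176 ✗
  (6.5, 4.5, 240°): beam 1 = 3.0000 ≠ 2.8868 ✗
  (2.5, 1.5, 285°): beam 1 = 1.5529 ≠ 2.8868 ✗
  (6.5, 2.5, 120°): beam 1 = 1.7321 ≠ 2.8868 ✗
  …
  (3.5, 2.5, 300°): r_1=2.8868, r_2=0.5176, r_3=0.5774, r_4=0.5176, r_5=0.5774 — all match ✓
Only this pose fits every beam.

(x, y, θ) = (3.5, 2.5, 300°)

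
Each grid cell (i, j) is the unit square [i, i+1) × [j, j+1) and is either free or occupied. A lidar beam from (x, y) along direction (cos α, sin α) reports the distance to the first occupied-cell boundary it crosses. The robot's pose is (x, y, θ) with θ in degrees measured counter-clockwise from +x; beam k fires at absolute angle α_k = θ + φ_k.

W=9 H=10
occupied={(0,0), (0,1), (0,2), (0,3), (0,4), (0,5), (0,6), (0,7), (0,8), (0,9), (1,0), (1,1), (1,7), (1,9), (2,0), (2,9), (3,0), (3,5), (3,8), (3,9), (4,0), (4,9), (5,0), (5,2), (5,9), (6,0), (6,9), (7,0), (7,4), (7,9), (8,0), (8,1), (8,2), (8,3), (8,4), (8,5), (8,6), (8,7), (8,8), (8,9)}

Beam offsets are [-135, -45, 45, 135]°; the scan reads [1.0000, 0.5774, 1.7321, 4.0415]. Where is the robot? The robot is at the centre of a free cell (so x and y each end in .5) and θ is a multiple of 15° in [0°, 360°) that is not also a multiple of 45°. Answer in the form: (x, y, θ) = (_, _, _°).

Enumerate (i+0.5, j+0.5, θ) over the 50 free cells and 16 admissible headings. For each, cast all 4 beams and compare to the given ranges.
  (6.5, 3.5, 150°): beam 1 = 1.5529 ≠ 1.0000 ✗
  (4.5, 3.5, 60°): beam 1 = 2.5882 ≠ 1.0000 ✗
  (6.5, 7.5, 300°): beam 1 = 2.5882 ≠ 1.0000 ✗
  (5.5, 4.5, 210°): beam 1 = 4.6587 ≠ 1.0000 ✗
  …
  (7.5, 7.5, 75°): r_1=1.0000, r_2=0.5774, r_3=1.7321, r_4=4.0415 — all match ✓
Unique over the lattice → pose = (7.5, 7.5, 75°).

(x, y, θ) = (7.5, 7.5, 75°)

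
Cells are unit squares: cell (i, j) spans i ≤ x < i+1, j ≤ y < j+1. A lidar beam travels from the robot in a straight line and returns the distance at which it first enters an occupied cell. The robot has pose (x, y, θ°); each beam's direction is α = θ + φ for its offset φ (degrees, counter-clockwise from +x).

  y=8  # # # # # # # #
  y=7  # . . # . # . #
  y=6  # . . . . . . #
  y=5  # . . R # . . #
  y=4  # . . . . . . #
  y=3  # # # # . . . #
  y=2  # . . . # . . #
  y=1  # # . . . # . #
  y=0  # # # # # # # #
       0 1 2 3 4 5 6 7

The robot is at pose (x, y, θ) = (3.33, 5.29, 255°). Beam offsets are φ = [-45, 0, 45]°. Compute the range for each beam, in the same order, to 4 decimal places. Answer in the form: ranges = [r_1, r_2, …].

ranges = [2.5800, 1.3355, 2.6443]

beam 1: φ=-45°, α=210°
  dir = (cos 210°, sin 210°) = (-0.8660, -0.5000); from cell (3,5)
  next x-line at t=0.3811, next y-line at t=0.5800; Δt_x=1.1547, Δt_y=2.0000
    x: enter (2,5) at t=0.3811
    y: enter (2,4) at t=0.5800
    x: enter (1,4) at t=1.5358
    y: enter (1,3) at t=2.5800 ← occupied
  → r_1 = 2.5800
beam 2: φ=0°, α=255°
  dir = (cos 255°, sin 255°) = (-0.2588, -0.9659); from cell (3,5)
  next x-line at t=1.2750, next y-line at t=0.3002; Δt_x=3.8637, Δt_y=1.0353
    y: enter (3,4) at t=0.3002
    x: enter (2,4) at t=1.2750
    y: enter (2,3) at t=1.3355 ← occupied
  → r_2 = 1.3355
beam 3: φ=45°, α=300°
  dir = (cos 300°, sin 300°) = (0.5000, -0.8660); from cell (3,5)
  next x-line at t=1.3400, next y-line at t=0.3349; Δt_x=2.0000, Δt_y=1.1547
    y: enter (3,4) at t=0.3349
    x: enter (4,4) at t=1.3400
    y: enter (4,3) at t=1.4896
    y: enter (4,2) at t=2.6443 ← occupied
  → r_3 = 2.6443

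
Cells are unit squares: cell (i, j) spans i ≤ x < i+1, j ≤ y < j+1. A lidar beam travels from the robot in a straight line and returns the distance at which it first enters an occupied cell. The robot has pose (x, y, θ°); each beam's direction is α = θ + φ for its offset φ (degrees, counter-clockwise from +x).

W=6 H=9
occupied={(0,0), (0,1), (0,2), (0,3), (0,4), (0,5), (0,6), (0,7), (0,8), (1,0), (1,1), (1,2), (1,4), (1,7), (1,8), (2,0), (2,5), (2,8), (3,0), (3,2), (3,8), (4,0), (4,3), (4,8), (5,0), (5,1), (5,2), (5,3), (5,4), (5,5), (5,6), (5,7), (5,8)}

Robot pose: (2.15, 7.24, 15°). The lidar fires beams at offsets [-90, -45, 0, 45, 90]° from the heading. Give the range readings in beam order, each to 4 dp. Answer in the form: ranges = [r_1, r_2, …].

ranges = [1.2837, 3.2909, 2.9364, 0.8776, 0.5796]

beam 1: φ=-90°, α=285°
  direction (0.2588, -0.9659); cell (2,7); t to first gridline: x 3.2841, y 0.2485 (then +3.8637 / +1.0353)
    (2,6) via y @ 0.2485
    (2,5) via y @ 1.2837  # hit
  → r_1 = 1.2837
beam 2: φ=-45°, α=330°
  direction (0.8660, -0.5000); cell (2,7); t to first gridline: x 0.9815, y 0.4800 (then +1.1547 / +2.0000)
    (2,6) via y @ 0.4800
    (3,6) via x @ 0.9815
    (4,6) via x @ 2.1362
    (4,5) via y @ 2.4800
    (5,5) via x @ 3.2909  # hit
  → r_2 = 3.2909
beam 3: φ=0°, α=15°
  direction (0.9659, 0.2588); cell (2,7); t to first gridline: x 0.8800, y 2.9364 (then +1.0353 / +3.8637)
    (3,7) via x @ 0.8800
    (4,7) via x @ 1.9153
    (4,8) via y @ 2.9364  # hit
  → r_3 = 2.9364
beam 4: φ=45°, α=60°
  direction (0.5000, 0.8660); cell (2,7); t to first gridline: x 1.7000, y 0.8776 (then +2.0000 / +1.1547)
    (2,8) via y @ 0.8776  # hit
  → r_4 = 0.8776
beam 5: φ=90°, α=105°
  direction (-0.2588, 0.9659); cell (2,7); t to first gridline: x 0.5796, y 0.7868 (then +3.8637 / +1.0353)
    (1,7) via x @ 0.5796  # hit
  → r_5 = 0.5796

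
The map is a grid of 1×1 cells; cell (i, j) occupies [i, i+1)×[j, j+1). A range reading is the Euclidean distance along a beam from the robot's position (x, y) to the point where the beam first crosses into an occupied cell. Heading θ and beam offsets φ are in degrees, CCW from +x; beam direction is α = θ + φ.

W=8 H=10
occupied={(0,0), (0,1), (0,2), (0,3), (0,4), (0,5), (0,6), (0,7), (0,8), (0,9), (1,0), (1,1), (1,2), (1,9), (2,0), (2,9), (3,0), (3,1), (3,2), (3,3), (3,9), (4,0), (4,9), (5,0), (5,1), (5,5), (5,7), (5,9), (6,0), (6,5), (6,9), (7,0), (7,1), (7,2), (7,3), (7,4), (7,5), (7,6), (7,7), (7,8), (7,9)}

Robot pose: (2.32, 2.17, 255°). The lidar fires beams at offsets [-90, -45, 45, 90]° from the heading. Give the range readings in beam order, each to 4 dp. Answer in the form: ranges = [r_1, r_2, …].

ranges = [0.3313, 0.3695, 1.3510, 0.7040]

beam 1: φ=-90°, α=165°
  dir = (cos 165°, sin 165°) = (-0.9659, 0.2588); from cell (2,2)
  next x-line at t=0.3313, next y-line at t=3.2069; Δt_x=1.0353, Δt_y=3.8637
    x: enter (1,2) at t=0.3313 ← occupied
  → r_1 = 0.3313
beam 2: φ=-45°, α=210°
  dir = (cos 210°, sin 210°) = (-0.8660, -0.5000); from cell (2,2)
  next x-line at t=0.3695, next y-line at t=0.3400; Δt_x=1.1547, Δt_y=2.0000
    y: enter (2,1) at t=0.3400
    x: enter (1,1) at t=0.3695 ← occupied
  → r_2 = 0.3695
beam 3: φ=45°, α=300°
  dir = (cos 300°, sin 300°) = (0.5000, -0.8660); from cell (2,2)
  next x-line at t=1.3600, next y-line at t=0.1963; Δt_x=2.0000, Δt_y=1.1547
    y: enter (2,1) at t=0.1963
    y: enter (2,0) at t=1.3510 ← occupied
  → r_3 = 1.3510
beam 4: φ=90°, α=345°
  dir = (cos 345°, sin 345°) = (0.9659, -0.2588); from cell (2,2)
  next x-line at t=0.7040, next y-line at t=0.6568; Δt_x=1.0353, Δt_y=3.8637
    y: enter (2,1) at t=0.6568
    x: enter (3,1) at t=0.7040 ← occupied
  → r_4 = 0.7040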